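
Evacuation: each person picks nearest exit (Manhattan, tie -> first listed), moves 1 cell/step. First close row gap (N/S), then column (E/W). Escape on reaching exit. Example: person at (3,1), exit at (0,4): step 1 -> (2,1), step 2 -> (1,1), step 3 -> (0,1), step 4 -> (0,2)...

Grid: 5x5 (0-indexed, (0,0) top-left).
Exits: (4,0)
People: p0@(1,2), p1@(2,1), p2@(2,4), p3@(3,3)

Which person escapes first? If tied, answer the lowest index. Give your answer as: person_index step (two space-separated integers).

Answer: 1 3

Derivation:
Step 1: p0:(1,2)->(2,2) | p1:(2,1)->(3,1) | p2:(2,4)->(3,4) | p3:(3,3)->(4,3)
Step 2: p0:(2,2)->(3,2) | p1:(3,1)->(4,1) | p2:(3,4)->(4,4) | p3:(4,3)->(4,2)
Step 3: p0:(3,2)->(4,2) | p1:(4,1)->(4,0)->EXIT | p2:(4,4)->(4,3) | p3:(4,2)->(4,1)
Step 4: p0:(4,2)->(4,1) | p1:escaped | p2:(4,3)->(4,2) | p3:(4,1)->(4,0)->EXIT
Step 5: p0:(4,1)->(4,0)->EXIT | p1:escaped | p2:(4,2)->(4,1) | p3:escaped
Step 6: p0:escaped | p1:escaped | p2:(4,1)->(4,0)->EXIT | p3:escaped
Exit steps: [5, 3, 6, 4]
First to escape: p1 at step 3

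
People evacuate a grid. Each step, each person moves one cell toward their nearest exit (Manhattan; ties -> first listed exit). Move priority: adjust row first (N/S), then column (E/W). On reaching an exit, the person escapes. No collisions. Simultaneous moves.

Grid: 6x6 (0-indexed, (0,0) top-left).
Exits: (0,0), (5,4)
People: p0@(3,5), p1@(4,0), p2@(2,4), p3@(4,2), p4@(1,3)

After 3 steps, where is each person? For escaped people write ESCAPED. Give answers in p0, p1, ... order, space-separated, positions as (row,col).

Step 1: p0:(3,5)->(4,5) | p1:(4,0)->(3,0) | p2:(2,4)->(3,4) | p3:(4,2)->(5,2) | p4:(1,3)->(0,3)
Step 2: p0:(4,5)->(5,5) | p1:(3,0)->(2,0) | p2:(3,4)->(4,4) | p3:(5,2)->(5,3) | p4:(0,3)->(0,2)
Step 3: p0:(5,5)->(5,4)->EXIT | p1:(2,0)->(1,0) | p2:(4,4)->(5,4)->EXIT | p3:(5,3)->(5,4)->EXIT | p4:(0,2)->(0,1)

ESCAPED (1,0) ESCAPED ESCAPED (0,1)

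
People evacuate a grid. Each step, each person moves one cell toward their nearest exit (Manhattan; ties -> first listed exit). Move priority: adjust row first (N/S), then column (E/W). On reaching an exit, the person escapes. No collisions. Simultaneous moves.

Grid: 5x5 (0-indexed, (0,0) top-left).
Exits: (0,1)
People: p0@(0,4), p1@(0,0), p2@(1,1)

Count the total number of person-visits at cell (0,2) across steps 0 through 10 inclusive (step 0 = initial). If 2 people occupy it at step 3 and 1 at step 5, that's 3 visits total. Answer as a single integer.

Answer: 1

Derivation:
Step 0: p0@(0,4) p1@(0,0) p2@(1,1) -> at (0,2): 0 [-], cum=0
Step 1: p0@(0,3) p1@ESC p2@ESC -> at (0,2): 0 [-], cum=0
Step 2: p0@(0,2) p1@ESC p2@ESC -> at (0,2): 1 [p0], cum=1
Step 3: p0@ESC p1@ESC p2@ESC -> at (0,2): 0 [-], cum=1
Total visits = 1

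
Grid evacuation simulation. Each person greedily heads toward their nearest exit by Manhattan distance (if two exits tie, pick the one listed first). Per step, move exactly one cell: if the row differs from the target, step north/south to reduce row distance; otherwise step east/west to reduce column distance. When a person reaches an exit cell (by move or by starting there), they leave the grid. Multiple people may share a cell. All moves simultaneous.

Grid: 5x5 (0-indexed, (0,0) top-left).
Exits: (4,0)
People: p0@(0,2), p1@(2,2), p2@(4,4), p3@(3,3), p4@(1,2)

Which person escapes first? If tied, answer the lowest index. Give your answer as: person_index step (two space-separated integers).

Answer: 1 4

Derivation:
Step 1: p0:(0,2)->(1,2) | p1:(2,2)->(3,2) | p2:(4,4)->(4,3) | p3:(3,3)->(4,3) | p4:(1,2)->(2,2)
Step 2: p0:(1,2)->(2,2) | p1:(3,2)->(4,2) | p2:(4,3)->(4,2) | p3:(4,3)->(4,2) | p4:(2,2)->(3,2)
Step 3: p0:(2,2)->(3,2) | p1:(4,2)->(4,1) | p2:(4,2)->(4,1) | p3:(4,2)->(4,1) | p4:(3,2)->(4,2)
Step 4: p0:(3,2)->(4,2) | p1:(4,1)->(4,0)->EXIT | p2:(4,1)->(4,0)->EXIT | p3:(4,1)->(4,0)->EXIT | p4:(4,2)->(4,1)
Step 5: p0:(4,2)->(4,1) | p1:escaped | p2:escaped | p3:escaped | p4:(4,1)->(4,0)->EXIT
Step 6: p0:(4,1)->(4,0)->EXIT | p1:escaped | p2:escaped | p3:escaped | p4:escaped
Exit steps: [6, 4, 4, 4, 5]
First to escape: p1 at step 4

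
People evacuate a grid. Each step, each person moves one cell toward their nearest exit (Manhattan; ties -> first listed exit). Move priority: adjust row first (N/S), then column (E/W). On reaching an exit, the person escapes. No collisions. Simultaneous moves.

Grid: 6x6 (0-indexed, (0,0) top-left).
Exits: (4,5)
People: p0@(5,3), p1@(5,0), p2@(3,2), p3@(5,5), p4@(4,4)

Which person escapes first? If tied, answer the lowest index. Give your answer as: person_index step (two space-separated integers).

Answer: 3 1

Derivation:
Step 1: p0:(5,3)->(4,3) | p1:(5,0)->(4,0) | p2:(3,2)->(4,2) | p3:(5,5)->(4,5)->EXIT | p4:(4,4)->(4,5)->EXIT
Step 2: p0:(4,3)->(4,4) | p1:(4,0)->(4,1) | p2:(4,2)->(4,3) | p3:escaped | p4:escaped
Step 3: p0:(4,4)->(4,5)->EXIT | p1:(4,1)->(4,2) | p2:(4,3)->(4,4) | p3:escaped | p4:escaped
Step 4: p0:escaped | p1:(4,2)->(4,3) | p2:(4,4)->(4,5)->EXIT | p3:escaped | p4:escaped
Step 5: p0:escaped | p1:(4,3)->(4,4) | p2:escaped | p3:escaped | p4:escaped
Step 6: p0:escaped | p1:(4,4)->(4,5)->EXIT | p2:escaped | p3:escaped | p4:escaped
Exit steps: [3, 6, 4, 1, 1]
First to escape: p3 at step 1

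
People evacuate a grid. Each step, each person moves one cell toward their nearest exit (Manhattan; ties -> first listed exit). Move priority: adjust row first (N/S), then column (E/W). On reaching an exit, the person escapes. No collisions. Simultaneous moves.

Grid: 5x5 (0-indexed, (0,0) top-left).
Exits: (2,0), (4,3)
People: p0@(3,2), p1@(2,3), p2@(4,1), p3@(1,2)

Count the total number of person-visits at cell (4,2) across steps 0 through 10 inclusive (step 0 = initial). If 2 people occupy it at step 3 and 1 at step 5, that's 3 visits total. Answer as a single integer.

Step 0: p0@(3,2) p1@(2,3) p2@(4,1) p3@(1,2) -> at (4,2): 0 [-], cum=0
Step 1: p0@(4,2) p1@(3,3) p2@(4,2) p3@(2,2) -> at (4,2): 2 [p0,p2], cum=2
Step 2: p0@ESC p1@ESC p2@ESC p3@(2,1) -> at (4,2): 0 [-], cum=2
Step 3: p0@ESC p1@ESC p2@ESC p3@ESC -> at (4,2): 0 [-], cum=2
Total visits = 2

Answer: 2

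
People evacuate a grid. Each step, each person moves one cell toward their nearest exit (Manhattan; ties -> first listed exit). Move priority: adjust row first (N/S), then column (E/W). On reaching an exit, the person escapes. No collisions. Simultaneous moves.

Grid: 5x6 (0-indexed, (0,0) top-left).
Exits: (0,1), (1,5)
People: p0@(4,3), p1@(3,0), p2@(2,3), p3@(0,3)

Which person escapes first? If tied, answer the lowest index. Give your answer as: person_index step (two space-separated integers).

Answer: 3 2

Derivation:
Step 1: p0:(4,3)->(3,3) | p1:(3,0)->(2,0) | p2:(2,3)->(1,3) | p3:(0,3)->(0,2)
Step 2: p0:(3,3)->(2,3) | p1:(2,0)->(1,0) | p2:(1,3)->(1,4) | p3:(0,2)->(0,1)->EXIT
Step 3: p0:(2,3)->(1,3) | p1:(1,0)->(0,0) | p2:(1,4)->(1,5)->EXIT | p3:escaped
Step 4: p0:(1,3)->(1,4) | p1:(0,0)->(0,1)->EXIT | p2:escaped | p3:escaped
Step 5: p0:(1,4)->(1,5)->EXIT | p1:escaped | p2:escaped | p3:escaped
Exit steps: [5, 4, 3, 2]
First to escape: p3 at step 2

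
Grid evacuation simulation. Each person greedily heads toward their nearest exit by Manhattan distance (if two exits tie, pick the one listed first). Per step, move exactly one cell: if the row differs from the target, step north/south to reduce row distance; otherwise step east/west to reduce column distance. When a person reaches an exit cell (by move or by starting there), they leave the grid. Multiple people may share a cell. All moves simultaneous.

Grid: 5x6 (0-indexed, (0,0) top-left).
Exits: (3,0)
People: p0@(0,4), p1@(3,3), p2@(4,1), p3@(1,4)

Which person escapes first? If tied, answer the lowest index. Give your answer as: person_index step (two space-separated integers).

Step 1: p0:(0,4)->(1,4) | p1:(3,3)->(3,2) | p2:(4,1)->(3,1) | p3:(1,4)->(2,4)
Step 2: p0:(1,4)->(2,4) | p1:(3,2)->(3,1) | p2:(3,1)->(3,0)->EXIT | p3:(2,4)->(3,4)
Step 3: p0:(2,4)->(3,4) | p1:(3,1)->(3,0)->EXIT | p2:escaped | p3:(3,4)->(3,3)
Step 4: p0:(3,4)->(3,3) | p1:escaped | p2:escaped | p3:(3,3)->(3,2)
Step 5: p0:(3,3)->(3,2) | p1:escaped | p2:escaped | p3:(3,2)->(3,1)
Step 6: p0:(3,2)->(3,1) | p1:escaped | p2:escaped | p3:(3,1)->(3,0)->EXIT
Step 7: p0:(3,1)->(3,0)->EXIT | p1:escaped | p2:escaped | p3:escaped
Exit steps: [7, 3, 2, 6]
First to escape: p2 at step 2

Answer: 2 2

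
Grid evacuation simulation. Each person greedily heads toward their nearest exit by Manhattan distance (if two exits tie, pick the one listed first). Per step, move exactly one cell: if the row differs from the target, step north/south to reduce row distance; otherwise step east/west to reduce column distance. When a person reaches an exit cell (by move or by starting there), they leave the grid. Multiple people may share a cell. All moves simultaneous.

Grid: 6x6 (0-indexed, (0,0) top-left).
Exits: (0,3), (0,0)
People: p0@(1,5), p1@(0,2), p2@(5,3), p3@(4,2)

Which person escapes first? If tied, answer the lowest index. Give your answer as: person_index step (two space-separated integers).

Step 1: p0:(1,5)->(0,5) | p1:(0,2)->(0,3)->EXIT | p2:(5,3)->(4,3) | p3:(4,2)->(3,2)
Step 2: p0:(0,5)->(0,4) | p1:escaped | p2:(4,3)->(3,3) | p3:(3,2)->(2,2)
Step 3: p0:(0,4)->(0,3)->EXIT | p1:escaped | p2:(3,3)->(2,3) | p3:(2,2)->(1,2)
Step 4: p0:escaped | p1:escaped | p2:(2,3)->(1,3) | p3:(1,2)->(0,2)
Step 5: p0:escaped | p1:escaped | p2:(1,3)->(0,3)->EXIT | p3:(0,2)->(0,3)->EXIT
Exit steps: [3, 1, 5, 5]
First to escape: p1 at step 1

Answer: 1 1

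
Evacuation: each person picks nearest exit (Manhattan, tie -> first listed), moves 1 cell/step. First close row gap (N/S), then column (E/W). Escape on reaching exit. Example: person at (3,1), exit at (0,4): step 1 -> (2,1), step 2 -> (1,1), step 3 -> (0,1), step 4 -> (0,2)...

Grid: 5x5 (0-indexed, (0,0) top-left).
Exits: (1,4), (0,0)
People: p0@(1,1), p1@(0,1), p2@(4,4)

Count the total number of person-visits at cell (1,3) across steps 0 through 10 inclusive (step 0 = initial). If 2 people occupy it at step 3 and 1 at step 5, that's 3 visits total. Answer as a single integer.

Answer: 0

Derivation:
Step 0: p0@(1,1) p1@(0,1) p2@(4,4) -> at (1,3): 0 [-], cum=0
Step 1: p0@(0,1) p1@ESC p2@(3,4) -> at (1,3): 0 [-], cum=0
Step 2: p0@ESC p1@ESC p2@(2,4) -> at (1,3): 0 [-], cum=0
Step 3: p0@ESC p1@ESC p2@ESC -> at (1,3): 0 [-], cum=0
Total visits = 0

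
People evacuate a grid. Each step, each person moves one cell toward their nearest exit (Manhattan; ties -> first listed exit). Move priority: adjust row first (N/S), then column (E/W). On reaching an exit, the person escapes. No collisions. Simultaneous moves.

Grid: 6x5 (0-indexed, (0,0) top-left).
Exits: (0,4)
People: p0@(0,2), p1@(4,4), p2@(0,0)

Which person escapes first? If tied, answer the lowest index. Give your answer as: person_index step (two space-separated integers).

Answer: 0 2

Derivation:
Step 1: p0:(0,2)->(0,3) | p1:(4,4)->(3,4) | p2:(0,0)->(0,1)
Step 2: p0:(0,3)->(0,4)->EXIT | p1:(3,4)->(2,4) | p2:(0,1)->(0,2)
Step 3: p0:escaped | p1:(2,4)->(1,4) | p2:(0,2)->(0,3)
Step 4: p0:escaped | p1:(1,4)->(0,4)->EXIT | p2:(0,3)->(0,4)->EXIT
Exit steps: [2, 4, 4]
First to escape: p0 at step 2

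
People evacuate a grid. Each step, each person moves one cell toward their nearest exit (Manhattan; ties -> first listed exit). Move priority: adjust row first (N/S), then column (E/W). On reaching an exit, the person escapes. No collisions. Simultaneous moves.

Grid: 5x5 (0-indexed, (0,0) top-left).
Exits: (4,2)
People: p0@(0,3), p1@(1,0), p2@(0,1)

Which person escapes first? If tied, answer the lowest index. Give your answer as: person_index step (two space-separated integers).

Answer: 0 5

Derivation:
Step 1: p0:(0,3)->(1,3) | p1:(1,0)->(2,0) | p2:(0,1)->(1,1)
Step 2: p0:(1,3)->(2,3) | p1:(2,0)->(3,0) | p2:(1,1)->(2,1)
Step 3: p0:(2,3)->(3,3) | p1:(3,0)->(4,0) | p2:(2,1)->(3,1)
Step 4: p0:(3,3)->(4,3) | p1:(4,0)->(4,1) | p2:(3,1)->(4,1)
Step 5: p0:(4,3)->(4,2)->EXIT | p1:(4,1)->(4,2)->EXIT | p2:(4,1)->(4,2)->EXIT
Exit steps: [5, 5, 5]
First to escape: p0 at step 5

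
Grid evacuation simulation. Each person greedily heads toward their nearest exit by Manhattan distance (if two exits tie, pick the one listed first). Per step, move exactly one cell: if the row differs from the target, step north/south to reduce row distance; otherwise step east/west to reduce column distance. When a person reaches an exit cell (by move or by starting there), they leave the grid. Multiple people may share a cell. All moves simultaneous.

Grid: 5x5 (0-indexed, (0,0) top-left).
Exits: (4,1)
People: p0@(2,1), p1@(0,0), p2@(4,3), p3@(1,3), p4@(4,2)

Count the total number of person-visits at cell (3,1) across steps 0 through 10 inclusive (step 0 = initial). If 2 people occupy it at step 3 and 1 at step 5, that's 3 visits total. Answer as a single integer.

Step 0: p0@(2,1) p1@(0,0) p2@(4,3) p3@(1,3) p4@(4,2) -> at (3,1): 0 [-], cum=0
Step 1: p0@(3,1) p1@(1,0) p2@(4,2) p3@(2,3) p4@ESC -> at (3,1): 1 [p0], cum=1
Step 2: p0@ESC p1@(2,0) p2@ESC p3@(3,3) p4@ESC -> at (3,1): 0 [-], cum=1
Step 3: p0@ESC p1@(3,0) p2@ESC p3@(4,3) p4@ESC -> at (3,1): 0 [-], cum=1
Step 4: p0@ESC p1@(4,0) p2@ESC p3@(4,2) p4@ESC -> at (3,1): 0 [-], cum=1
Step 5: p0@ESC p1@ESC p2@ESC p3@ESC p4@ESC -> at (3,1): 0 [-], cum=1
Total visits = 1

Answer: 1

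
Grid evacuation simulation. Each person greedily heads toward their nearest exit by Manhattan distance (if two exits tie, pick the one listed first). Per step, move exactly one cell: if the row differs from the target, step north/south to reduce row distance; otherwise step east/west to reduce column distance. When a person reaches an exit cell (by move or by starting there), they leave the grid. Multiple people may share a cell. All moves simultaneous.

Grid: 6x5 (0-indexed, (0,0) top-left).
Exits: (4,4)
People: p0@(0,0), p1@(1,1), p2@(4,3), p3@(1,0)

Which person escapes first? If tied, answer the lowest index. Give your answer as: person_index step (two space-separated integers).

Answer: 2 1

Derivation:
Step 1: p0:(0,0)->(1,0) | p1:(1,1)->(2,1) | p2:(4,3)->(4,4)->EXIT | p3:(1,0)->(2,0)
Step 2: p0:(1,0)->(2,0) | p1:(2,1)->(3,1) | p2:escaped | p3:(2,0)->(3,0)
Step 3: p0:(2,0)->(3,0) | p1:(3,1)->(4,1) | p2:escaped | p3:(3,0)->(4,0)
Step 4: p0:(3,0)->(4,0) | p1:(4,1)->(4,2) | p2:escaped | p3:(4,0)->(4,1)
Step 5: p0:(4,0)->(4,1) | p1:(4,2)->(4,3) | p2:escaped | p3:(4,1)->(4,2)
Step 6: p0:(4,1)->(4,2) | p1:(4,3)->(4,4)->EXIT | p2:escaped | p3:(4,2)->(4,3)
Step 7: p0:(4,2)->(4,3) | p1:escaped | p2:escaped | p3:(4,3)->(4,4)->EXIT
Step 8: p0:(4,3)->(4,4)->EXIT | p1:escaped | p2:escaped | p3:escaped
Exit steps: [8, 6, 1, 7]
First to escape: p2 at step 1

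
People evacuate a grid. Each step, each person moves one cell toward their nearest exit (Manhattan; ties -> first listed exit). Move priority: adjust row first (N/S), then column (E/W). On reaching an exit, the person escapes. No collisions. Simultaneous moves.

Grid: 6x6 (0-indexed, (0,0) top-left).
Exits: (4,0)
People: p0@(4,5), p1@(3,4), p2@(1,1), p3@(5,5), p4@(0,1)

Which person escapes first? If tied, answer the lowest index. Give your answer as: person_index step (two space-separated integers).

Step 1: p0:(4,5)->(4,4) | p1:(3,4)->(4,4) | p2:(1,1)->(2,1) | p3:(5,5)->(4,5) | p4:(0,1)->(1,1)
Step 2: p0:(4,4)->(4,3) | p1:(4,4)->(4,3) | p2:(2,1)->(3,1) | p3:(4,5)->(4,4) | p4:(1,1)->(2,1)
Step 3: p0:(4,3)->(4,2) | p1:(4,3)->(4,2) | p2:(3,1)->(4,1) | p3:(4,4)->(4,3) | p4:(2,1)->(3,1)
Step 4: p0:(4,2)->(4,1) | p1:(4,2)->(4,1) | p2:(4,1)->(4,0)->EXIT | p3:(4,3)->(4,2) | p4:(3,1)->(4,1)
Step 5: p0:(4,1)->(4,0)->EXIT | p1:(4,1)->(4,0)->EXIT | p2:escaped | p3:(4,2)->(4,1) | p4:(4,1)->(4,0)->EXIT
Step 6: p0:escaped | p1:escaped | p2:escaped | p3:(4,1)->(4,0)->EXIT | p4:escaped
Exit steps: [5, 5, 4, 6, 5]
First to escape: p2 at step 4

Answer: 2 4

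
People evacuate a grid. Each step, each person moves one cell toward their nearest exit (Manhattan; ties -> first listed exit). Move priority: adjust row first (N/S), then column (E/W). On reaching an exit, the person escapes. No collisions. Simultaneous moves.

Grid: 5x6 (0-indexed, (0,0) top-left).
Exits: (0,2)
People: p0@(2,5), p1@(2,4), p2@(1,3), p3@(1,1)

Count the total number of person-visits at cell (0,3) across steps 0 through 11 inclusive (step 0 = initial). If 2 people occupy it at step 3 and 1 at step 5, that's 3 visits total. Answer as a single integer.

Answer: 3

Derivation:
Step 0: p0@(2,5) p1@(2,4) p2@(1,3) p3@(1,1) -> at (0,3): 0 [-], cum=0
Step 1: p0@(1,5) p1@(1,4) p2@(0,3) p3@(0,1) -> at (0,3): 1 [p2], cum=1
Step 2: p0@(0,5) p1@(0,4) p2@ESC p3@ESC -> at (0,3): 0 [-], cum=1
Step 3: p0@(0,4) p1@(0,3) p2@ESC p3@ESC -> at (0,3): 1 [p1], cum=2
Step 4: p0@(0,3) p1@ESC p2@ESC p3@ESC -> at (0,3): 1 [p0], cum=3
Step 5: p0@ESC p1@ESC p2@ESC p3@ESC -> at (0,3): 0 [-], cum=3
Total visits = 3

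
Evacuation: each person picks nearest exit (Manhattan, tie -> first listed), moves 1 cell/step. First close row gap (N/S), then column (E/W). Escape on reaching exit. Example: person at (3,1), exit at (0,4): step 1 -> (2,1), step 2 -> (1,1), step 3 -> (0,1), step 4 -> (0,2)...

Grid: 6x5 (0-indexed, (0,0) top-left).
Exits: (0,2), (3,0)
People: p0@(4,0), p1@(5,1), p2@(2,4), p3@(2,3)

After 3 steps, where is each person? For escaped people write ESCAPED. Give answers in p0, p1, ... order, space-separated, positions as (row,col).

Step 1: p0:(4,0)->(3,0)->EXIT | p1:(5,1)->(4,1) | p2:(2,4)->(1,4) | p3:(2,3)->(1,3)
Step 2: p0:escaped | p1:(4,1)->(3,1) | p2:(1,4)->(0,4) | p3:(1,3)->(0,3)
Step 3: p0:escaped | p1:(3,1)->(3,0)->EXIT | p2:(0,4)->(0,3) | p3:(0,3)->(0,2)->EXIT

ESCAPED ESCAPED (0,3) ESCAPED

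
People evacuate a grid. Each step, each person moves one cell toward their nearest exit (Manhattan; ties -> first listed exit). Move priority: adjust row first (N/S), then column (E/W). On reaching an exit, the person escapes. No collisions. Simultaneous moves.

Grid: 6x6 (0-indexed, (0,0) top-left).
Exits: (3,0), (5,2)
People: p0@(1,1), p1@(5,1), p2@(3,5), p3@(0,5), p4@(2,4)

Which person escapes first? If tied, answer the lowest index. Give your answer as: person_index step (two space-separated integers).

Step 1: p0:(1,1)->(2,1) | p1:(5,1)->(5,2)->EXIT | p2:(3,5)->(3,4) | p3:(0,5)->(1,5) | p4:(2,4)->(3,4)
Step 2: p0:(2,1)->(3,1) | p1:escaped | p2:(3,4)->(3,3) | p3:(1,5)->(2,5) | p4:(3,4)->(3,3)
Step 3: p0:(3,1)->(3,0)->EXIT | p1:escaped | p2:(3,3)->(3,2) | p3:(2,5)->(3,5) | p4:(3,3)->(3,2)
Step 4: p0:escaped | p1:escaped | p2:(3,2)->(3,1) | p3:(3,5)->(3,4) | p4:(3,2)->(3,1)
Step 5: p0:escaped | p1:escaped | p2:(3,1)->(3,0)->EXIT | p3:(3,4)->(3,3) | p4:(3,1)->(3,0)->EXIT
Step 6: p0:escaped | p1:escaped | p2:escaped | p3:(3,3)->(3,2) | p4:escaped
Step 7: p0:escaped | p1:escaped | p2:escaped | p3:(3,2)->(3,1) | p4:escaped
Step 8: p0:escaped | p1:escaped | p2:escaped | p3:(3,1)->(3,0)->EXIT | p4:escaped
Exit steps: [3, 1, 5, 8, 5]
First to escape: p1 at step 1

Answer: 1 1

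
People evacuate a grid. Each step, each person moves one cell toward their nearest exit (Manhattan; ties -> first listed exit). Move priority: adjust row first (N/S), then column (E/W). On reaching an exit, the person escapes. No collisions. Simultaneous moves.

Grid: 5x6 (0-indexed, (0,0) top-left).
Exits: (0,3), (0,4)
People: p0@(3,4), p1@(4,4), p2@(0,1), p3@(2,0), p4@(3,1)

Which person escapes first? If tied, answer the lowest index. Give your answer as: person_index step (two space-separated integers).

Step 1: p0:(3,4)->(2,4) | p1:(4,4)->(3,4) | p2:(0,1)->(0,2) | p3:(2,0)->(1,0) | p4:(3,1)->(2,1)
Step 2: p0:(2,4)->(1,4) | p1:(3,4)->(2,4) | p2:(0,2)->(0,3)->EXIT | p3:(1,0)->(0,0) | p4:(2,1)->(1,1)
Step 3: p0:(1,4)->(0,4)->EXIT | p1:(2,4)->(1,4) | p2:escaped | p3:(0,0)->(0,1) | p4:(1,1)->(0,1)
Step 4: p0:escaped | p1:(1,4)->(0,4)->EXIT | p2:escaped | p3:(0,1)->(0,2) | p4:(0,1)->(0,2)
Step 5: p0:escaped | p1:escaped | p2:escaped | p3:(0,2)->(0,3)->EXIT | p4:(0,2)->(0,3)->EXIT
Exit steps: [3, 4, 2, 5, 5]
First to escape: p2 at step 2

Answer: 2 2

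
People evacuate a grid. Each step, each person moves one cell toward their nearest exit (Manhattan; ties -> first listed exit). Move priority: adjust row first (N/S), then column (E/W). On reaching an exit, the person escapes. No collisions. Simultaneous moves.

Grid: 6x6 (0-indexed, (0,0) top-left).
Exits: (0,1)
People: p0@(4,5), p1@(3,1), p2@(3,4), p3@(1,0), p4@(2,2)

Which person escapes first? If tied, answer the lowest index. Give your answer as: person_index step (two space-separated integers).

Answer: 3 2

Derivation:
Step 1: p0:(4,5)->(3,5) | p1:(3,1)->(2,1) | p2:(3,4)->(2,4) | p3:(1,0)->(0,0) | p4:(2,2)->(1,2)
Step 2: p0:(3,5)->(2,5) | p1:(2,1)->(1,1) | p2:(2,4)->(1,4) | p3:(0,0)->(0,1)->EXIT | p4:(1,2)->(0,2)
Step 3: p0:(2,5)->(1,5) | p1:(1,1)->(0,1)->EXIT | p2:(1,4)->(0,4) | p3:escaped | p4:(0,2)->(0,1)->EXIT
Step 4: p0:(1,5)->(0,5) | p1:escaped | p2:(0,4)->(0,3) | p3:escaped | p4:escaped
Step 5: p0:(0,5)->(0,4) | p1:escaped | p2:(0,3)->(0,2) | p3:escaped | p4:escaped
Step 6: p0:(0,4)->(0,3) | p1:escaped | p2:(0,2)->(0,1)->EXIT | p3:escaped | p4:escaped
Step 7: p0:(0,3)->(0,2) | p1:escaped | p2:escaped | p3:escaped | p4:escaped
Step 8: p0:(0,2)->(0,1)->EXIT | p1:escaped | p2:escaped | p3:escaped | p4:escaped
Exit steps: [8, 3, 6, 2, 3]
First to escape: p3 at step 2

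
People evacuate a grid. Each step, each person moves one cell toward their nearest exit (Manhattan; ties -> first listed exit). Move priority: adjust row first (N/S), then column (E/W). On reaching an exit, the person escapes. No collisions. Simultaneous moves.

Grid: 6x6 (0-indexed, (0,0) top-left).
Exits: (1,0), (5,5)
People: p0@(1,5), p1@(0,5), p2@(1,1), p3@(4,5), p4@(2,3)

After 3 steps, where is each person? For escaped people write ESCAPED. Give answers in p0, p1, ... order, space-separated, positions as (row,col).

Step 1: p0:(1,5)->(2,5) | p1:(0,5)->(1,5) | p2:(1,1)->(1,0)->EXIT | p3:(4,5)->(5,5)->EXIT | p4:(2,3)->(1,3)
Step 2: p0:(2,5)->(3,5) | p1:(1,5)->(2,5) | p2:escaped | p3:escaped | p4:(1,3)->(1,2)
Step 3: p0:(3,5)->(4,5) | p1:(2,5)->(3,5) | p2:escaped | p3:escaped | p4:(1,2)->(1,1)

(4,5) (3,5) ESCAPED ESCAPED (1,1)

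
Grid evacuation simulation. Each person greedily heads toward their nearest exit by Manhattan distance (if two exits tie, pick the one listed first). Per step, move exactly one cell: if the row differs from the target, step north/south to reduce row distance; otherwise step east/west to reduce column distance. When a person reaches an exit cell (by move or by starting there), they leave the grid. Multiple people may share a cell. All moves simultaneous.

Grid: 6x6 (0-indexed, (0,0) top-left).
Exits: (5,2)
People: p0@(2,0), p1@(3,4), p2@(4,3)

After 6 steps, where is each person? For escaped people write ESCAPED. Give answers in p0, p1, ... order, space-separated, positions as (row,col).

Step 1: p0:(2,0)->(3,0) | p1:(3,4)->(4,4) | p2:(4,3)->(5,3)
Step 2: p0:(3,0)->(4,0) | p1:(4,4)->(5,4) | p2:(5,3)->(5,2)->EXIT
Step 3: p0:(4,0)->(5,0) | p1:(5,4)->(5,3) | p2:escaped
Step 4: p0:(5,0)->(5,1) | p1:(5,3)->(5,2)->EXIT | p2:escaped
Step 5: p0:(5,1)->(5,2)->EXIT | p1:escaped | p2:escaped

ESCAPED ESCAPED ESCAPED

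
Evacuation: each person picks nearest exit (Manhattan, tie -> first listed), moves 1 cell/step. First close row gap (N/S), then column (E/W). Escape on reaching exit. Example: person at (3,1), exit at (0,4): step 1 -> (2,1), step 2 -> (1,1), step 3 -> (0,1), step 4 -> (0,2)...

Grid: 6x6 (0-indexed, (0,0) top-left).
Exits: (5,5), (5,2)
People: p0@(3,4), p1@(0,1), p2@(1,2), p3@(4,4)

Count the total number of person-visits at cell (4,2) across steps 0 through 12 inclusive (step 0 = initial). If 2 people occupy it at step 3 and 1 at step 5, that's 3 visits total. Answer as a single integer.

Answer: 1

Derivation:
Step 0: p0@(3,4) p1@(0,1) p2@(1,2) p3@(4,4) -> at (4,2): 0 [-], cum=0
Step 1: p0@(4,4) p1@(1,1) p2@(2,2) p3@(5,4) -> at (4,2): 0 [-], cum=0
Step 2: p0@(5,4) p1@(2,1) p2@(3,2) p3@ESC -> at (4,2): 0 [-], cum=0
Step 3: p0@ESC p1@(3,1) p2@(4,2) p3@ESC -> at (4,2): 1 [p2], cum=1
Step 4: p0@ESC p1@(4,1) p2@ESC p3@ESC -> at (4,2): 0 [-], cum=1
Step 5: p0@ESC p1@(5,1) p2@ESC p3@ESC -> at (4,2): 0 [-], cum=1
Step 6: p0@ESC p1@ESC p2@ESC p3@ESC -> at (4,2): 0 [-], cum=1
Total visits = 1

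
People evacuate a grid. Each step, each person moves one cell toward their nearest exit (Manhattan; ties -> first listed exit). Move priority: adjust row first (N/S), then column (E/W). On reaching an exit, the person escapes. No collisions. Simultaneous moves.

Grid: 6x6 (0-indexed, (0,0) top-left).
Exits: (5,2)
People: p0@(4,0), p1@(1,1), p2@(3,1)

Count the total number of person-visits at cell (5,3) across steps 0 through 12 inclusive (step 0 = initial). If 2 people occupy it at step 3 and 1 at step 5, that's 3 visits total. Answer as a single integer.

Answer: 0

Derivation:
Step 0: p0@(4,0) p1@(1,1) p2@(3,1) -> at (5,3): 0 [-], cum=0
Step 1: p0@(5,0) p1@(2,1) p2@(4,1) -> at (5,3): 0 [-], cum=0
Step 2: p0@(5,1) p1@(3,1) p2@(5,1) -> at (5,3): 0 [-], cum=0
Step 3: p0@ESC p1@(4,1) p2@ESC -> at (5,3): 0 [-], cum=0
Step 4: p0@ESC p1@(5,1) p2@ESC -> at (5,3): 0 [-], cum=0
Step 5: p0@ESC p1@ESC p2@ESC -> at (5,3): 0 [-], cum=0
Total visits = 0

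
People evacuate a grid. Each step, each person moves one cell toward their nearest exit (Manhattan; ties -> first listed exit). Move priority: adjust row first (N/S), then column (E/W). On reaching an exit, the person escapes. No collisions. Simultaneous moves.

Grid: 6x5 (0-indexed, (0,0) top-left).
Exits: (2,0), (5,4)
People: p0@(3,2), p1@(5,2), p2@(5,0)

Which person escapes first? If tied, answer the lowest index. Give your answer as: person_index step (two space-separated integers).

Step 1: p0:(3,2)->(2,2) | p1:(5,2)->(5,3) | p2:(5,0)->(4,0)
Step 2: p0:(2,2)->(2,1) | p1:(5,3)->(5,4)->EXIT | p2:(4,0)->(3,0)
Step 3: p0:(2,1)->(2,0)->EXIT | p1:escaped | p2:(3,0)->(2,0)->EXIT
Exit steps: [3, 2, 3]
First to escape: p1 at step 2

Answer: 1 2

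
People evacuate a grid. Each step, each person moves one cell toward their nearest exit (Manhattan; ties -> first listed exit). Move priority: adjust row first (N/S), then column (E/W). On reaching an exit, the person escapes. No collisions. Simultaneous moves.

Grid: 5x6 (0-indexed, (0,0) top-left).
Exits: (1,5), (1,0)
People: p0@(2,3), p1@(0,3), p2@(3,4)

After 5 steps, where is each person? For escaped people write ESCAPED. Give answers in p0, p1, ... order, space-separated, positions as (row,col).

Step 1: p0:(2,3)->(1,3) | p1:(0,3)->(1,3) | p2:(3,4)->(2,4)
Step 2: p0:(1,3)->(1,4) | p1:(1,3)->(1,4) | p2:(2,4)->(1,4)
Step 3: p0:(1,4)->(1,5)->EXIT | p1:(1,4)->(1,5)->EXIT | p2:(1,4)->(1,5)->EXIT

ESCAPED ESCAPED ESCAPED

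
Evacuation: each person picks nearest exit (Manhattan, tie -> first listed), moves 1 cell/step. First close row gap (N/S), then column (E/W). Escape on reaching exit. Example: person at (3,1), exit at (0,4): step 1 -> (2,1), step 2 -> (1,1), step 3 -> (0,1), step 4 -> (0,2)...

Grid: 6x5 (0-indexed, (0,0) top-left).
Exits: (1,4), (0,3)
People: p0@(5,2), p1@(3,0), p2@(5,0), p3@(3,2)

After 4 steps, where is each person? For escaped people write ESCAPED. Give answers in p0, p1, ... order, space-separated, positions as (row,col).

Step 1: p0:(5,2)->(4,2) | p1:(3,0)->(2,0) | p2:(5,0)->(4,0) | p3:(3,2)->(2,2)
Step 2: p0:(4,2)->(3,2) | p1:(2,0)->(1,0) | p2:(4,0)->(3,0) | p3:(2,2)->(1,2)
Step 3: p0:(3,2)->(2,2) | p1:(1,0)->(1,1) | p2:(3,0)->(2,0) | p3:(1,2)->(1,3)
Step 4: p0:(2,2)->(1,2) | p1:(1,1)->(1,2) | p2:(2,0)->(1,0) | p3:(1,3)->(1,4)->EXIT

(1,2) (1,2) (1,0) ESCAPED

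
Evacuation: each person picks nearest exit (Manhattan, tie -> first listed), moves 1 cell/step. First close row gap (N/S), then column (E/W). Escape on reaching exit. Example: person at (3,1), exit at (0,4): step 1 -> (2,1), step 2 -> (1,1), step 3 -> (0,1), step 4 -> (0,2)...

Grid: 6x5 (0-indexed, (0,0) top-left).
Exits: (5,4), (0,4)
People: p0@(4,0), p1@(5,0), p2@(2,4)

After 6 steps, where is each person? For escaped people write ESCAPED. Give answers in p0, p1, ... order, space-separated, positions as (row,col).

Step 1: p0:(4,0)->(5,0) | p1:(5,0)->(5,1) | p2:(2,4)->(1,4)
Step 2: p0:(5,0)->(5,1) | p1:(5,1)->(5,2) | p2:(1,4)->(0,4)->EXIT
Step 3: p0:(5,1)->(5,2) | p1:(5,2)->(5,3) | p2:escaped
Step 4: p0:(5,2)->(5,3) | p1:(5,3)->(5,4)->EXIT | p2:escaped
Step 5: p0:(5,3)->(5,4)->EXIT | p1:escaped | p2:escaped

ESCAPED ESCAPED ESCAPED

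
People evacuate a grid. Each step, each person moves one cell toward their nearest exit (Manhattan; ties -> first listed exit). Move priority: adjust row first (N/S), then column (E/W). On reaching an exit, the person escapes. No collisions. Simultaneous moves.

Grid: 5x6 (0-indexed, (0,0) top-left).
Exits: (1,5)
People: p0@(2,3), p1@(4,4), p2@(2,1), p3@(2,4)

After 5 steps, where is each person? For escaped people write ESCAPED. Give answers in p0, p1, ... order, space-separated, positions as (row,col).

Step 1: p0:(2,3)->(1,3) | p1:(4,4)->(3,4) | p2:(2,1)->(1,1) | p3:(2,4)->(1,4)
Step 2: p0:(1,3)->(1,4) | p1:(3,4)->(2,4) | p2:(1,1)->(1,2) | p3:(1,4)->(1,5)->EXIT
Step 3: p0:(1,4)->(1,5)->EXIT | p1:(2,4)->(1,4) | p2:(1,2)->(1,3) | p3:escaped
Step 4: p0:escaped | p1:(1,4)->(1,5)->EXIT | p2:(1,3)->(1,4) | p3:escaped
Step 5: p0:escaped | p1:escaped | p2:(1,4)->(1,5)->EXIT | p3:escaped

ESCAPED ESCAPED ESCAPED ESCAPED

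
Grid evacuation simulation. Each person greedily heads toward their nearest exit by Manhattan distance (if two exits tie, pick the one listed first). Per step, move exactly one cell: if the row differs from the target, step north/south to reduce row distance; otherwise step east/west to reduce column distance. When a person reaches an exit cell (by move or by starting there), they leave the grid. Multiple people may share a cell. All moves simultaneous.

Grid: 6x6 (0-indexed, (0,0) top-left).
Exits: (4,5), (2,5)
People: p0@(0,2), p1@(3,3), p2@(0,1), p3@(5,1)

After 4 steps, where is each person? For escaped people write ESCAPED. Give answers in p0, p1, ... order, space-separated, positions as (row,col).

Step 1: p0:(0,2)->(1,2) | p1:(3,3)->(4,3) | p2:(0,1)->(1,1) | p3:(5,1)->(4,1)
Step 2: p0:(1,2)->(2,2) | p1:(4,3)->(4,4) | p2:(1,1)->(2,1) | p3:(4,1)->(4,2)
Step 3: p0:(2,2)->(2,3) | p1:(4,4)->(4,5)->EXIT | p2:(2,1)->(2,2) | p3:(4,2)->(4,3)
Step 4: p0:(2,3)->(2,4) | p1:escaped | p2:(2,2)->(2,3) | p3:(4,3)->(4,4)

(2,4) ESCAPED (2,3) (4,4)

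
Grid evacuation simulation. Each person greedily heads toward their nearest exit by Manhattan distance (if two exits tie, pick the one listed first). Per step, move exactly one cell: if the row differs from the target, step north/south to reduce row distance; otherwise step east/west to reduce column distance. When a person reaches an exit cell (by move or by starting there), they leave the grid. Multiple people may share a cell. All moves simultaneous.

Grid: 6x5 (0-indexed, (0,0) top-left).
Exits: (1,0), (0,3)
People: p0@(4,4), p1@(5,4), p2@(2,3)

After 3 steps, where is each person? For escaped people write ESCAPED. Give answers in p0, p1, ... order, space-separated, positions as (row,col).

Step 1: p0:(4,4)->(3,4) | p1:(5,4)->(4,4) | p2:(2,3)->(1,3)
Step 2: p0:(3,4)->(2,4) | p1:(4,4)->(3,4) | p2:(1,3)->(0,3)->EXIT
Step 3: p0:(2,4)->(1,4) | p1:(3,4)->(2,4) | p2:escaped

(1,4) (2,4) ESCAPED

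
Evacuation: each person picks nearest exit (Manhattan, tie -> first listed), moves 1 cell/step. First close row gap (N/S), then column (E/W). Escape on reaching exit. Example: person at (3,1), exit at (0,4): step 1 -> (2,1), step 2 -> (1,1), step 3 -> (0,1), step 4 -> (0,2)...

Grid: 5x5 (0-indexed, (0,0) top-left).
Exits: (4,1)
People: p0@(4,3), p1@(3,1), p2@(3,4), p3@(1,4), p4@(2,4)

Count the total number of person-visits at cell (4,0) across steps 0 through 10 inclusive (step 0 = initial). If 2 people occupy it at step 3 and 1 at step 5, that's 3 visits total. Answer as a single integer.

Step 0: p0@(4,3) p1@(3,1) p2@(3,4) p3@(1,4) p4@(2,4) -> at (4,0): 0 [-], cum=0
Step 1: p0@(4,2) p1@ESC p2@(4,4) p3@(2,4) p4@(3,4) -> at (4,0): 0 [-], cum=0
Step 2: p0@ESC p1@ESC p2@(4,3) p3@(3,4) p4@(4,4) -> at (4,0): 0 [-], cum=0
Step 3: p0@ESC p1@ESC p2@(4,2) p3@(4,4) p4@(4,3) -> at (4,0): 0 [-], cum=0
Step 4: p0@ESC p1@ESC p2@ESC p3@(4,3) p4@(4,2) -> at (4,0): 0 [-], cum=0
Step 5: p0@ESC p1@ESC p2@ESC p3@(4,2) p4@ESC -> at (4,0): 0 [-], cum=0
Step 6: p0@ESC p1@ESC p2@ESC p3@ESC p4@ESC -> at (4,0): 0 [-], cum=0
Total visits = 0

Answer: 0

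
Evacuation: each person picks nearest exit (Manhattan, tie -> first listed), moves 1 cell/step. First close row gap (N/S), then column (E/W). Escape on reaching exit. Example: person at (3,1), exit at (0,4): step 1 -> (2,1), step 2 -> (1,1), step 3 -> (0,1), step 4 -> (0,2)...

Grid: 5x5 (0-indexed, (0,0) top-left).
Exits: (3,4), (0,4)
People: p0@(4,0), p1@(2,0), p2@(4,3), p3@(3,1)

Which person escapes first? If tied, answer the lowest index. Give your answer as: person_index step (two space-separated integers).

Step 1: p0:(4,0)->(3,0) | p1:(2,0)->(3,0) | p2:(4,3)->(3,3) | p3:(3,1)->(3,2)
Step 2: p0:(3,0)->(3,1) | p1:(3,0)->(3,1) | p2:(3,3)->(3,4)->EXIT | p3:(3,2)->(3,3)
Step 3: p0:(3,1)->(3,2) | p1:(3,1)->(3,2) | p2:escaped | p3:(3,3)->(3,4)->EXIT
Step 4: p0:(3,2)->(3,3) | p1:(3,2)->(3,3) | p2:escaped | p3:escaped
Step 5: p0:(3,3)->(3,4)->EXIT | p1:(3,3)->(3,4)->EXIT | p2:escaped | p3:escaped
Exit steps: [5, 5, 2, 3]
First to escape: p2 at step 2

Answer: 2 2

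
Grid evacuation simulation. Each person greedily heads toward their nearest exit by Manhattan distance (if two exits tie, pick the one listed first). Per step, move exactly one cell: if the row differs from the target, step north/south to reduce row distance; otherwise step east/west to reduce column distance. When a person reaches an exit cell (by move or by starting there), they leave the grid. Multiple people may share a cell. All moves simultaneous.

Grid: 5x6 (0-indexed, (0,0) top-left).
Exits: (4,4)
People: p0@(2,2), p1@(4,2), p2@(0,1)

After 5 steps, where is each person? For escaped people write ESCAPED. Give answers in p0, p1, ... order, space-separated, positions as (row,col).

Step 1: p0:(2,2)->(3,2) | p1:(4,2)->(4,3) | p2:(0,1)->(1,1)
Step 2: p0:(3,2)->(4,2) | p1:(4,3)->(4,4)->EXIT | p2:(1,1)->(2,1)
Step 3: p0:(4,2)->(4,3) | p1:escaped | p2:(2,1)->(3,1)
Step 4: p0:(4,3)->(4,4)->EXIT | p1:escaped | p2:(3,1)->(4,1)
Step 5: p0:escaped | p1:escaped | p2:(4,1)->(4,2)

ESCAPED ESCAPED (4,2)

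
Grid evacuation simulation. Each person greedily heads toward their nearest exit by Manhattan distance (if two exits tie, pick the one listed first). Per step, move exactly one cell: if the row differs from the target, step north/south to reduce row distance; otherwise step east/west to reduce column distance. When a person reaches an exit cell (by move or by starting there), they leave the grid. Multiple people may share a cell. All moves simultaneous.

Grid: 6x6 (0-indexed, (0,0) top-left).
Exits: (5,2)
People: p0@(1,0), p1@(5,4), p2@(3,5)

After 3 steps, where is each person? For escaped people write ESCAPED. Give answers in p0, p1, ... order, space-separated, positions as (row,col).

Step 1: p0:(1,0)->(2,0) | p1:(5,4)->(5,3) | p2:(3,5)->(4,5)
Step 2: p0:(2,0)->(3,0) | p1:(5,3)->(5,2)->EXIT | p2:(4,5)->(5,5)
Step 3: p0:(3,0)->(4,0) | p1:escaped | p2:(5,5)->(5,4)

(4,0) ESCAPED (5,4)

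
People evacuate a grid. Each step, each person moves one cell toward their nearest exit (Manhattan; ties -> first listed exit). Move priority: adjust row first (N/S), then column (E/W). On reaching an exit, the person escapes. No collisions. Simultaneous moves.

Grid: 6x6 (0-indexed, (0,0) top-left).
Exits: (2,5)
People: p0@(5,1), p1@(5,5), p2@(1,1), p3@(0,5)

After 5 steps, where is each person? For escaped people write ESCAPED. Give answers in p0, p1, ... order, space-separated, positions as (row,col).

Step 1: p0:(5,1)->(4,1) | p1:(5,5)->(4,5) | p2:(1,1)->(2,1) | p3:(0,5)->(1,5)
Step 2: p0:(4,1)->(3,1) | p1:(4,5)->(3,5) | p2:(2,1)->(2,2) | p3:(1,5)->(2,5)->EXIT
Step 3: p0:(3,1)->(2,1) | p1:(3,5)->(2,5)->EXIT | p2:(2,2)->(2,3) | p3:escaped
Step 4: p0:(2,1)->(2,2) | p1:escaped | p2:(2,3)->(2,4) | p3:escaped
Step 5: p0:(2,2)->(2,3) | p1:escaped | p2:(2,4)->(2,5)->EXIT | p3:escaped

(2,3) ESCAPED ESCAPED ESCAPED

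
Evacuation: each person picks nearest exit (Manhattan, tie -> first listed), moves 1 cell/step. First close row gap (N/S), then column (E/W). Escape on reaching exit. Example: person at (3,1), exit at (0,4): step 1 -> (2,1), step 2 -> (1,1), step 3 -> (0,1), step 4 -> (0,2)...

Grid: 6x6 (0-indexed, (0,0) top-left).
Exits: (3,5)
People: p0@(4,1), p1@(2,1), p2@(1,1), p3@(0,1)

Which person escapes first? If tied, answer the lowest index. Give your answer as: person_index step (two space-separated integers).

Step 1: p0:(4,1)->(3,1) | p1:(2,1)->(3,1) | p2:(1,1)->(2,1) | p3:(0,1)->(1,1)
Step 2: p0:(3,1)->(3,2) | p1:(3,1)->(3,2) | p2:(2,1)->(3,1) | p3:(1,1)->(2,1)
Step 3: p0:(3,2)->(3,3) | p1:(3,2)->(3,3) | p2:(3,1)->(3,2) | p3:(2,1)->(3,1)
Step 4: p0:(3,3)->(3,4) | p1:(3,3)->(3,4) | p2:(3,2)->(3,3) | p3:(3,1)->(3,2)
Step 5: p0:(3,4)->(3,5)->EXIT | p1:(3,4)->(3,5)->EXIT | p2:(3,3)->(3,4) | p3:(3,2)->(3,3)
Step 6: p0:escaped | p1:escaped | p2:(3,4)->(3,5)->EXIT | p3:(3,3)->(3,4)
Step 7: p0:escaped | p1:escaped | p2:escaped | p3:(3,4)->(3,5)->EXIT
Exit steps: [5, 5, 6, 7]
First to escape: p0 at step 5

Answer: 0 5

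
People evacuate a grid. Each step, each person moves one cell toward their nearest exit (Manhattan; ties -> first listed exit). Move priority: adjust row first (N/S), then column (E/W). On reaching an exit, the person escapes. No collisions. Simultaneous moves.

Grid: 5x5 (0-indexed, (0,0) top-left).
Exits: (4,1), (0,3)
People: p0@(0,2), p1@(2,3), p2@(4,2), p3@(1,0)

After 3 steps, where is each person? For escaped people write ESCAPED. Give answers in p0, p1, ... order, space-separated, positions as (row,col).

Step 1: p0:(0,2)->(0,3)->EXIT | p1:(2,3)->(1,3) | p2:(4,2)->(4,1)->EXIT | p3:(1,0)->(2,0)
Step 2: p0:escaped | p1:(1,3)->(0,3)->EXIT | p2:escaped | p3:(2,0)->(3,0)
Step 3: p0:escaped | p1:escaped | p2:escaped | p3:(3,0)->(4,0)

ESCAPED ESCAPED ESCAPED (4,0)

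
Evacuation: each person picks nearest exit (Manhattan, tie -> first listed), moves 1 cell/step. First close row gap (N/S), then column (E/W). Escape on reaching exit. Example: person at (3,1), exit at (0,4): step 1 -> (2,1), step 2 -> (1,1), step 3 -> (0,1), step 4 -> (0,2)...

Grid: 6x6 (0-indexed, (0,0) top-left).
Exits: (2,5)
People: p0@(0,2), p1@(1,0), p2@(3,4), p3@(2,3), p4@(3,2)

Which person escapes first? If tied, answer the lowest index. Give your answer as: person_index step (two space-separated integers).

Step 1: p0:(0,2)->(1,2) | p1:(1,0)->(2,0) | p2:(3,4)->(2,4) | p3:(2,3)->(2,4) | p4:(3,2)->(2,2)
Step 2: p0:(1,2)->(2,2) | p1:(2,0)->(2,1) | p2:(2,4)->(2,5)->EXIT | p3:(2,4)->(2,5)->EXIT | p4:(2,2)->(2,3)
Step 3: p0:(2,2)->(2,3) | p1:(2,1)->(2,2) | p2:escaped | p3:escaped | p4:(2,3)->(2,4)
Step 4: p0:(2,3)->(2,4) | p1:(2,2)->(2,3) | p2:escaped | p3:escaped | p4:(2,4)->(2,5)->EXIT
Step 5: p0:(2,4)->(2,5)->EXIT | p1:(2,3)->(2,4) | p2:escaped | p3:escaped | p4:escaped
Step 6: p0:escaped | p1:(2,4)->(2,5)->EXIT | p2:escaped | p3:escaped | p4:escaped
Exit steps: [5, 6, 2, 2, 4]
First to escape: p2 at step 2

Answer: 2 2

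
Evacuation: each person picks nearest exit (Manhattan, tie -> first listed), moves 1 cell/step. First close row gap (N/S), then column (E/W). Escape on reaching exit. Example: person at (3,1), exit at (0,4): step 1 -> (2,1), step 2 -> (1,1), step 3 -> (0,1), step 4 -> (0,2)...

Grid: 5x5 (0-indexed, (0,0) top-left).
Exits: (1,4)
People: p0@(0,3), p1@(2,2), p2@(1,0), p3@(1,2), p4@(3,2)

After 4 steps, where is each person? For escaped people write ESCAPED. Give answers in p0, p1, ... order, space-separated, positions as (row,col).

Step 1: p0:(0,3)->(1,3) | p1:(2,2)->(1,2) | p2:(1,0)->(1,1) | p3:(1,2)->(1,3) | p4:(3,2)->(2,2)
Step 2: p0:(1,3)->(1,4)->EXIT | p1:(1,2)->(1,3) | p2:(1,1)->(1,2) | p3:(1,3)->(1,4)->EXIT | p4:(2,2)->(1,2)
Step 3: p0:escaped | p1:(1,3)->(1,4)->EXIT | p2:(1,2)->(1,3) | p3:escaped | p4:(1,2)->(1,3)
Step 4: p0:escaped | p1:escaped | p2:(1,3)->(1,4)->EXIT | p3:escaped | p4:(1,3)->(1,4)->EXIT

ESCAPED ESCAPED ESCAPED ESCAPED ESCAPED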